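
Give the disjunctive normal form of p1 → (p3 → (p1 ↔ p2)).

p1 → (p3 → (p1 ↔ p2))
≡ ¬p1 ∨ (p3 → (p1 ↔ p2))   (eliminate →)
≡ ¬p1 ∨ ¬p3 ∨ (p1 ↔ p2)   (eliminate →)
≡ ¬p1 ∨ ¬p3 ∨ ((p1 → p2) ∧ (p2 → p1))   (eliminate ↔)
≡ ¬p1 ∨ ¬p3 ∨ ((¬p1 ∨ p2) ∧ (p2 → p1))   (eliminate →)
≡ ¬p1 ∨ ¬p3 ∨ ((¬p1 ∨ p2) ∧ (¬p2 ∨ p1))   (eliminate →)
≡ ¬p1 ∨ ¬p3 ∨ (¬p1 ∧ ¬p2) ∨ (¬p1 ∧ p1) ∨ (p2 ∧ ¬p2) ∨ (p2 ∧ p1)   (distribute ∧ over ∨)
≡ ¬p1 ∨ ¬p3 ∨ (p2 ∧ p1)   (simplify)

¬p1 ∨ ¬p3 ∨ (p2 ∧ p1)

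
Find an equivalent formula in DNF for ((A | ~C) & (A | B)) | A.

((A | ~C) & (A | B)) | A
≡ (A & A) | (A & B) | (~C & A) | (~C & B) | A   [distribute & over |]
≡ A | (~C & B)   [simplify]

A | (~C & B)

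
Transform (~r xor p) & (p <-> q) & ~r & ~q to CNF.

(r | ~p) & (~p | q) & ~r & ~q

(~r xor p) & (p <-> q) & ~r & ~q
≡ (~r | p) & ~(~r & p) & (p <-> q) & ~r & ~q   (expand xor)
≡ (~r | p) & ~(~r & p) & (p -> q) & (q -> p) & ~r & ~q   (eliminate <->)
≡ (~r | p) & ~(~r & p) & (~p | q) & (q -> p) & ~r & ~q   (eliminate ->)
≡ (~r | p) & ~(~r & p) & (~p | q) & (~q | p) & ~r & ~q   (eliminate ->)
≡ (~r | p) & (~~r | ~p) & (~p | q) & (~q | p) & ~r & ~q   (De Morgan)
≡ (~r | p) & (r | ~p) & (~p | q) & (~q | p) & ~r & ~q   (double negation)
≡ (r | ~p) & (~p | q) & ~r & ~q   (simplify)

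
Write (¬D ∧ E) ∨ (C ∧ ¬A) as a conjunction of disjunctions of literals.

(¬D ∧ E) ∨ (C ∧ ¬A)
⇔ (¬D ∨ C) ∧ (¬D ∨ ¬A) ∧ (E ∨ C) ∧ (E ∨ ¬A)

(¬D ∨ C) ∧ (¬D ∨ ¬A) ∧ (E ∨ C) ∧ (E ∨ ¬A)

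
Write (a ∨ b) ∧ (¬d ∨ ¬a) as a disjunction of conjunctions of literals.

(a ∨ b) ∧ (¬d ∨ ¬a)
≡ (a ∧ ¬d) ∨ (a ∧ ¬a) ∨ (b ∧ ¬d) ∨ (b ∧ ¬a)   (distribute ∧ over ∨)
≡ (a ∧ ¬d) ∨ (b ∧ ¬d) ∨ (b ∧ ¬a)   (simplify)

(a ∧ ¬d) ∨ (b ∧ ¬d) ∨ (b ∧ ¬a)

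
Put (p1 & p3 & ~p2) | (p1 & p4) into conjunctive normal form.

p1 & (p3 | p4) & (~p2 | p4)

(p1 & p3 & ~p2) | (p1 & p4)
≡ (p1 | p1) & (p1 | p4) & (p3 | p1) & (p3 | p4) & (~p2 | p1) & (~p2 | p4)   (distribute | over &)
≡ p1 & (p3 | p4) & (~p2 | p4)   (simplify)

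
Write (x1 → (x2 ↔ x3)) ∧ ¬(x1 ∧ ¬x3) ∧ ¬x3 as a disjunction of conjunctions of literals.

(x1 → (x2 ↔ x3)) ∧ ¬(x1 ∧ ¬x3) ∧ ¬x3
= (¬x1 ∨ (x2 ↔ x3)) ∧ ¬(x1 ∧ ¬x3) ∧ ¬x3   [eliminate →]
= (¬x1 ∨ ((x2 → x3) ∧ (x3 → x2))) ∧ ¬(x1 ∧ ¬x3) ∧ ¬x3   [eliminate ↔]
= (¬x1 ∨ ((¬x2 ∨ x3) ∧ (x3 → x2))) ∧ ¬(x1 ∧ ¬x3) ∧ ¬x3   [eliminate →]
= (¬x1 ∨ ((¬x2 ∨ x3) ∧ (¬x3 ∨ x2))) ∧ ¬(x1 ∧ ¬x3) ∧ ¬x3   [eliminate →]
= (¬x1 ∨ ((¬x2 ∨ x3) ∧ (¬x3 ∨ x2))) ∧ (¬x1 ∨ ¬¬x3) ∧ ¬x3   [De Morgan]
= (¬x1 ∨ ((¬x2 ∨ x3) ∧ (¬x3 ∨ x2))) ∧ (¬x1 ∨ x3) ∧ ¬x3   [double negation]
= (¬x1 ∧ ¬x1 ∧ ¬x3) ∨ (¬x1 ∧ x3 ∧ ¬x3) ∨ (¬x2 ∧ ¬x3 ∧ ¬x1 ∧ ¬x3) ∨ (¬x2 ∧ ¬x3 ∧ x3 ∧ ¬x3) ∨ (¬x2 ∧ x2 ∧ ¬x1 ∧ ¬x3) ∨ (¬x2 ∧ x2 ∧ x3 ∧ ¬x3) ∨ (x3 ∧ ¬x3 ∧ ¬x1 ∧ ¬x3) ∨ (x3 ∧ ¬x3 ∧ x3 ∧ ¬x3) ∨ (x3 ∧ x2 ∧ ¬x1 ∧ ¬x3) ∨ (x3 ∧ x2 ∧ x3 ∧ ¬x3)   [distribute ∧ over ∨]
= ¬x1 ∧ ¬x3   [simplify]

¬x1 ∧ ¬x3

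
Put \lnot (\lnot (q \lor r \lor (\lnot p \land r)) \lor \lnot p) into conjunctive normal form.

(q \lor r) \land p

\lnot (\lnot (q \lor r \lor (\lnot p \land r)) \lor \lnot p)
≡ \lnot \lnot (q \lor r \lor (\lnot p \land r)) \land \lnot \lnot p   — De Morgan
≡ (q \lor r \lor (\lnot p \land r)) \land \lnot \lnot p   — double negation
≡ (q \lor r \lor (\lnot p \land r)) \land p   — double negation
≡ (q \lor r \lor \lnot p) \land (q \lor r \lor r) \land p   — distribute \lor over \land
≡ (q \lor r) \land p   — simplify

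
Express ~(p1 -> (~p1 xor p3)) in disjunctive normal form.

~(p1 -> (~p1 xor p3))
≡ ~(~p1 | (~p1 xor p3))   — eliminate ->
≡ ~(~p1 | (~p1 & ~p3) | (~~p1 & p3))   — expand xor
≡ ~~p1 & ~(~p1 & ~p3) & ~(~~p1 & p3)   — De Morgan
≡ p1 & ~(~p1 & ~p3) & ~(~~p1 & p3)   — double negation
≡ p1 & (~~p1 | ~~p3) & ~(~~p1 & p3)   — De Morgan
≡ p1 & (p1 | ~~p3) & ~(~~p1 & p3)   — double negation
≡ p1 & (p1 | p3) & ~(~~p1 & p3)   — double negation
≡ p1 & (p1 | p3) & (~~~p1 | ~p3)   — De Morgan
≡ p1 & (p1 | p3) & (~p1 | ~p3)   — double negation
≡ (p1 & p1 & ~p1) | (p1 & p1 & ~p3) | (p1 & p3 & ~p1) | (p1 & p3 & ~p3)   — distribute & over |
≡ p1 & ~p3   — simplify

p1 & ~p3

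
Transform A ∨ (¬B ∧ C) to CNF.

A ∨ (¬B ∧ C)
≡ (A ∨ ¬B) ∧ (A ∨ C)   — distribute ∨ over ∧

(A ∨ ¬B) ∧ (A ∨ C)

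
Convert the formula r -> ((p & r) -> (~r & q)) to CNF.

~r | ~p

r -> ((p & r) -> (~r & q))
≡ ~r | ((p & r) -> (~r & q))   [eliminate ->]
≡ ~r | ~(p & r) | (~r & q)   [eliminate ->]
≡ ~r | ~p | ~r | (~r & q)   [De Morgan]
≡ (~r | ~p | ~r | ~r) & (~r | ~p | ~r | q)   [distribute | over &]
≡ ~r | ~p   [simplify]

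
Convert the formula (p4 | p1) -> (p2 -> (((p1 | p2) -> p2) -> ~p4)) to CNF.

~p4 | ~p2

(p4 | p1) -> (p2 -> (((p1 | p2) -> p2) -> ~p4))
= ~(p4 | p1) | (p2 -> (((p1 | p2) -> p2) -> ~p4))   — eliminate ->
= ~(p4 | p1) | ~p2 | (((p1 | p2) -> p2) -> ~p4)   — eliminate ->
= ~(p4 | p1) | ~p2 | ~((p1 | p2) -> p2) | ~p4   — eliminate ->
= ~(p4 | p1) | ~p2 | ~(~(p1 | p2) | p2) | ~p4   — eliminate ->
= (~p4 & ~p1) | ~p2 | ~(~(p1 | p2) | p2) | ~p4   — De Morgan
= (~p4 & ~p1) | ~p2 | (~~(p1 | p2) & ~p2) | ~p4   — De Morgan
= (~p4 & ~p1) | ~p2 | ((p1 | p2) & ~p2) | ~p4   — double negation
= (~p4 | ~p2 | p1 | p2 | ~p4) & (~p4 | ~p2 | ~p2 | ~p4) & (~p1 | ~p2 | p1 | p2 | ~p4) & (~p1 | ~p2 | ~p2 | ~p4)   — distribute | over &
= ~p4 | ~p2   — simplify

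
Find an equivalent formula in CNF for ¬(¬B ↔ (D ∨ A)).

(¬B ∨ D ∨ A) ∧ (¬D ∨ B) ∧ (¬A ∨ B)

¬(¬B ↔ (D ∨ A))
= ¬((¬B → (D ∨ A)) ∧ ((D ∨ A) → ¬B))   [eliminate ↔]
= ¬((¬¬B ∨ D ∨ A) ∧ ((D ∨ A) → ¬B))   [eliminate →]
= ¬((¬¬B ∨ D ∨ A) ∧ (¬(D ∨ A) ∨ ¬B))   [eliminate →]
= ¬(¬¬B ∨ D ∨ A) ∨ ¬(¬(D ∨ A) ∨ ¬B)   [De Morgan]
= (¬¬¬B ∧ ¬D ∧ ¬A) ∨ ¬(¬(D ∨ A) ∨ ¬B)   [De Morgan]
= (¬B ∧ ¬D ∧ ¬A) ∨ ¬(¬(D ∨ A) ∨ ¬B)   [double negation]
= (¬B ∧ ¬D ∧ ¬A) ∨ (¬¬(D ∨ A) ∧ ¬¬B)   [De Morgan]
= (¬B ∧ ¬D ∧ ¬A) ∨ ((D ∨ A) ∧ ¬¬B)   [double negation]
= (¬B ∧ ¬D ∧ ¬A) ∨ ((D ∨ A) ∧ B)   [double negation]
= (¬B ∨ D ∨ A) ∧ (¬B ∨ B) ∧ (¬D ∨ D ∨ A) ∧ (¬D ∨ B) ∧ (¬A ∨ D ∨ A) ∧ (¬A ∨ B)   [distribute ∨ over ∧]
= (¬B ∨ D ∨ A) ∧ (¬D ∨ B) ∧ (¬A ∨ B)   [simplify]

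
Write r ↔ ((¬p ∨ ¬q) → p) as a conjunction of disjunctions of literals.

r ↔ ((¬p ∨ ¬q) → p)
⇔ (r → ((¬p ∨ ¬q) → p)) ∧ (((¬p ∨ ¬q) → p) → r)   — eliminate ↔
⇔ (¬r ∨ ((¬p ∨ ¬q) → p)) ∧ (((¬p ∨ ¬q) → p) → r)   — eliminate →
⇔ (¬r ∨ ¬(¬p ∨ ¬q) ∨ p) ∧ (((¬p ∨ ¬q) → p) → r)   — eliminate →
⇔ (¬r ∨ ¬(¬p ∨ ¬q) ∨ p) ∧ (¬((¬p ∨ ¬q) → p) ∨ r)   — eliminate →
⇔ (¬r ∨ ¬(¬p ∨ ¬q) ∨ p) ∧ (¬(¬(¬p ∨ ¬q) ∨ p) ∨ r)   — eliminate →
⇔ (¬r ∨ (¬¬p ∧ ¬¬q) ∨ p) ∧ (¬(¬(¬p ∨ ¬q) ∨ p) ∨ r)   — De Morgan
⇔ (¬r ∨ (p ∧ ¬¬q) ∨ p) ∧ (¬(¬(¬p ∨ ¬q) ∨ p) ∨ r)   — double negation
⇔ (¬r ∨ (p ∧ q) ∨ p) ∧ (¬(¬(¬p ∨ ¬q) ∨ p) ∨ r)   — double negation
⇔ (¬r ∨ (p ∧ q) ∨ p) ∧ ((¬¬(¬p ∨ ¬q) ∧ ¬p) ∨ r)   — De Morgan
⇔ (¬r ∨ (p ∧ q) ∨ p) ∧ (((¬p ∨ ¬q) ∧ ¬p) ∨ r)   — double negation
⇔ (¬r ∨ p ∨ p) ∧ (¬r ∨ q ∨ p) ∧ (¬p ∨ ¬q ∨ r) ∧ (¬p ∨ r)   — distribute ∨ over ∧
⇔ (¬r ∨ p) ∧ (¬p ∨ r)   — simplify

(¬r ∨ p) ∧ (¬p ∨ r)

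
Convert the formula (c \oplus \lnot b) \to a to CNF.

(c \oplus \lnot b) \to a
≡ \lnot (c \oplus \lnot b) \lor a   [eliminate \to]
≡ \lnot ((c \lor \lnot b) \land \lnot (c \land \lnot b)) \lor a   [expand \oplus]
≡ \lnot (c \lor \lnot b) \lor \lnot \lnot (c \land \lnot b) \lor a   [De Morgan]
≡ (\lnot c \land \lnot \lnot b) \lor \lnot \lnot (c \land \lnot b) \lor a   [De Morgan]
≡ (\lnot c \land b) \lor \lnot \lnot (c \land \lnot b) \lor a   [double negation]
≡ (\lnot c \land b) \lor (c \land \lnot b) \lor a   [double negation]
≡ (\lnot c \lor c \lor a) \land (\lnot c \lor \lnot b \lor a) \land (b \lor c \lor a) \land (b \lor \lnot b \lor a)   [distribute \lor over \land]
≡ (\lnot c \lor \lnot b \lor a) \land (b \lor c \lor a)   [simplify]

(\lnot c \lor \lnot b \lor a) \land (b \lor c \lor a)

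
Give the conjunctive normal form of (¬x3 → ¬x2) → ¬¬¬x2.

¬x3 ∨ ¬x2

(¬x3 → ¬x2) → ¬¬¬x2
= ¬(¬x3 → ¬x2) ∨ ¬¬¬x2   [eliminate →]
= ¬(¬¬x3 ∨ ¬x2) ∨ ¬¬¬x2   [eliminate →]
= ¬¬¬x3 ∧ ¬¬x2 ∨ ¬¬¬x2   [De Morgan]
= ¬x3 ∧ ¬¬x2 ∨ ¬¬¬x2   [double negation]
= ¬x3 ∧ x2 ∨ ¬¬¬x2   [double negation]
= ¬x3 ∧ x2 ∨ ¬x2   [double negation]
= (¬x3 ∨ ¬x2) ∧ (x2 ∨ ¬x2)   [distribute ∨ over ∧]
= ¬x3 ∨ ¬x2   [simplify]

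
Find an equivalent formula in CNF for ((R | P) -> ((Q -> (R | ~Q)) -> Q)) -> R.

((R | P) -> ((Q -> (R | ~Q)) -> Q)) -> R
≡ ~((R | P) -> ((Q -> (R | ~Q)) -> Q)) | R   (eliminate ->)
≡ ~(~(R | P) | ((Q -> (R | ~Q)) -> Q)) | R   (eliminate ->)
≡ ~(~(R | P) | ~(Q -> (R | ~Q)) | Q) | R   (eliminate ->)
≡ ~(~(R | P) | ~(~Q | R | ~Q) | Q) | R   (eliminate ->)
≡ (~~(R | P) & ~~(~Q | R | ~Q) & ~Q) | R   (De Morgan)
≡ ((R | P) & ~~(~Q | R | ~Q) & ~Q) | R   (double negation)
≡ ((R | P) & (~Q | R | ~Q) & ~Q) | R   (double negation)
≡ (R | P | R) & (~Q | R | ~Q | R) & (~Q | R)   (distribute | over &)
≡ (R | P) & (~Q | R)   (simplify)

(R | P) & (~Q | R)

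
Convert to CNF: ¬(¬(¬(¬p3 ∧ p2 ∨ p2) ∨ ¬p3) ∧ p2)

¬(¬(¬(¬p3 ∧ p2 ∨ p2) ∨ ¬p3) ∧ p2)
≡ ¬¬(¬(¬p3 ∧ p2 ∨ p2) ∨ ¬p3) ∨ ¬p2
≡ ¬(¬p3 ∧ p2 ∨ p2) ∨ ¬p3 ∨ ¬p2
≡ ¬(¬p3 ∧ p2) ∧ ¬p2 ∨ ¬p3 ∨ ¬p2
≡ (¬¬p3 ∨ ¬p2) ∧ ¬p2 ∨ ¬p3 ∨ ¬p2
≡ (p3 ∨ ¬p2) ∧ ¬p2 ∨ ¬p3 ∨ ¬p2
≡ (p3 ∨ ¬p2 ∨ ¬p3 ∨ ¬p2) ∧ (¬p2 ∨ ¬p3 ∨ ¬p2)
≡ ¬p2 ∨ ¬p3

¬p2 ∨ ¬p3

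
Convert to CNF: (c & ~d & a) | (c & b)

c & (~d | b) & (a | b)

(c & ~d & a) | (c & b)
≡ (c | c) & (c | b) & (~d | c) & (~d | b) & (a | c) & (a | b)   [distribute | over &]
≡ c & (~d | b) & (a | b)   [simplify]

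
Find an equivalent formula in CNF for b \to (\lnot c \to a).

\lnot b \lor c \lor a

b \to (\lnot c \to a)
⇔ \lnot b \lor (\lnot c \to a)
⇔ \lnot b \lor \lnot \lnot c \lor a
⇔ \lnot b \lor c \lor a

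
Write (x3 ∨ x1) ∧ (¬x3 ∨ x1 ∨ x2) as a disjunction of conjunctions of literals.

(x3 ∧ x2) ∨ x1

(x3 ∨ x1) ∧ (¬x3 ∨ x1 ∨ x2)
≡ (x3 ∧ ¬x3) ∨ (x3 ∧ x1) ∨ (x3 ∧ x2) ∨ (x1 ∧ ¬x3) ∨ (x1 ∧ x1) ∨ (x1 ∧ x2)   [distribute ∧ over ∨]
≡ (x3 ∧ x2) ∨ x1   [simplify]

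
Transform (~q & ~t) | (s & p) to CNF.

(~q & ~t) | (s & p)
≡ (~q | s) & (~q | p) & (~t | s) & (~t | p)   [distribute | over &]

(~q | s) & (~q | p) & (~t | s) & (~t | p)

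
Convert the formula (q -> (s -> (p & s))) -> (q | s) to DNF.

(q -> (s -> (p & s))) -> (q | s)
≡ ~(q -> (s -> (p & s))) | q | s   — eliminate ->
≡ ~(~q | (s -> (p & s))) | q | s   — eliminate ->
≡ ~(~q | ~s | (p & s)) | q | s   — eliminate ->
≡ (~~q & ~~s & ~(p & s)) | q | s   — De Morgan
≡ (q & ~~s & ~(p & s)) | q | s   — double negation
≡ (q & s & ~(p & s)) | q | s   — double negation
≡ (q & s & (~p | ~s)) | q | s   — De Morgan
≡ (q & s & ~p) | (q & s & ~s) | q | s   — distribute & over |
≡ q | s   — simplify

q | s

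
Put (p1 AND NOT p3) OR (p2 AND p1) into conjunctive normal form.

p1 AND (NOT p3 OR p2)

(p1 AND NOT p3) OR (p2 AND p1)
≡ (p1 OR p2) AND (p1 OR p1) AND (NOT p3 OR p2) AND (NOT p3 OR p1)   [distribute OR over AND]
≡ p1 AND (NOT p3 OR p2)   [simplify]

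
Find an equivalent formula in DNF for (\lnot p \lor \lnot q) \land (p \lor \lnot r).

(\lnot p \land \lnot r) \lor (\lnot q \land p) \lor (\lnot q \land \lnot r)

(\lnot p \lor \lnot q) \land (p \lor \lnot r)
⇔ (\lnot p \land p) \lor (\lnot p \land \lnot r) \lor (\lnot q \land p) \lor (\lnot q \land \lnot r)   [distribute \land over \lor]
⇔ (\lnot p \land \lnot r) \lor (\lnot q \land p) \lor (\lnot q \land \lnot r)   [simplify]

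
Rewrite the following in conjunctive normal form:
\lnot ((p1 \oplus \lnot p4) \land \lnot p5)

(\lnot p1 \lor \lnot p4 \lor p5) \land (p4 \lor p1 \lor p5)

\lnot ((p1 \oplus \lnot p4) \land \lnot p5)
≡ \lnot ((p1 \lor \lnot p4) \land \lnot (p1 \land \lnot p4) \land \lnot p5)   [expand \oplus]
≡ \lnot (p1 \lor \lnot p4) \lor \lnot \lnot (p1 \land \lnot p4) \lor \lnot \lnot p5   [De Morgan]
≡ (\lnot p1 \land \lnot \lnot p4) \lor \lnot \lnot (p1 \land \lnot p4) \lor \lnot \lnot p5   [De Morgan]
≡ (\lnot p1 \land p4) \lor \lnot \lnot (p1 \land \lnot p4) \lor \lnot \lnot p5   [double negation]
≡ (\lnot p1 \land p4) \lor (p1 \land \lnot p4) \lor \lnot \lnot p5   [double negation]
≡ (\lnot p1 \land p4) \lor (p1 \land \lnot p4) \lor p5   [double negation]
≡ (\lnot p1 \lor p1 \lor p5) \land (\lnot p1 \lor \lnot p4 \lor p5) \land (p4 \lor p1 \lor p5) \land (p4 \lor \lnot p4 \lor p5)   [distribute \lor over \land]
≡ (\lnot p1 \lor \lnot p4 \lor p5) \land (p4 \lor p1 \lor p5)   [simplify]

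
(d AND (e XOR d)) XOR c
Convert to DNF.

(d AND (e XOR d)) XOR c
⇔ (d AND (e XOR d) AND NOT c) OR (NOT (d AND (e XOR d)) AND c)   [expand XOR]
⇔ (d AND ((e AND NOT d) OR (NOT e AND d)) AND NOT c) OR (NOT (d AND (e XOR d)) AND c)   [expand XOR]
⇔ (d AND ((e AND NOT d) OR (NOT e AND d)) AND NOT c) OR (NOT (d AND ((e AND NOT d) OR (NOT e AND d))) AND c)   [expand XOR]
⇔ (d AND ((e AND NOT d) OR (NOT e AND d)) AND NOT c) OR ((NOT d OR NOT ((e AND NOT d) OR (NOT e AND d))) AND c)   [De Morgan]
⇔ (d AND ((e AND NOT d) OR (NOT e AND d)) AND NOT c) OR ((NOT d OR (NOT (e AND NOT d) AND NOT (NOT e AND d))) AND c)   [De Morgan]
⇔ (d AND ((e AND NOT d) OR (NOT e AND d)) AND NOT c) OR ((NOT d OR ((NOT e OR NOT NOT d) AND NOT (NOT e AND d))) AND c)   [De Morgan]
⇔ (d AND ((e AND NOT d) OR (NOT e AND d)) AND NOT c) OR ((NOT d OR ((NOT e OR d) AND NOT (NOT e AND d))) AND c)   [double negation]
⇔ (d AND ((e AND NOT d) OR (NOT e AND d)) AND NOT c) OR ((NOT d OR ((NOT e OR d) AND (NOT NOT e OR NOT d))) AND c)   [De Morgan]
⇔ (d AND ((e AND NOT d) OR (NOT e AND d)) AND NOT c) OR ((NOT d OR ((NOT e OR d) AND (e OR NOT d))) AND c)   [double negation]
⇔ (d AND e AND NOT d AND NOT c) OR (d AND NOT e AND d AND NOT c) OR (NOT d AND c) OR (NOT e AND e AND c) OR (NOT e AND NOT d AND c) OR (d AND e AND c) OR (d AND NOT d AND c)   [distribute AND over OR]
⇔ (d AND NOT e AND NOT c) OR (NOT d AND c) OR (d AND e AND c)   [simplify]

(d AND NOT e AND NOT c) OR (NOT d AND c) OR (d AND e AND c)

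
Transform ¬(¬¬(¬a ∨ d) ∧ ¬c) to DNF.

(a ∧ ¬d) ∨ c

¬(¬¬(¬a ∨ d) ∧ ¬c)
⇔ ¬¬¬(¬a ∨ d) ∨ ¬¬c   (De Morgan)
⇔ ¬(¬a ∨ d) ∨ ¬¬c   (double negation)
⇔ (¬¬a ∧ ¬d) ∨ ¬¬c   (De Morgan)
⇔ (a ∧ ¬d) ∨ ¬¬c   (double negation)
⇔ (a ∧ ¬d) ∨ c   (double negation)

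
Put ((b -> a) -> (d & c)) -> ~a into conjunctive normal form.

~d | ~c | ~a

((b -> a) -> (d & c)) -> ~a
= ~((b -> a) -> (d & c)) | ~a   [eliminate ->]
= ~(~(b -> a) | (d & c)) | ~a   [eliminate ->]
= ~(~(~b | a) | (d & c)) | ~a   [eliminate ->]
= (~~(~b | a) & ~(d & c)) | ~a   [De Morgan]
= ((~b | a) & ~(d & c)) | ~a   [double negation]
= ((~b | a) & (~d | ~c)) | ~a   [De Morgan]
= (~b | a | ~a) & (~d | ~c | ~a)   [distribute | over &]
= ~d | ~c | ~a   [simplify]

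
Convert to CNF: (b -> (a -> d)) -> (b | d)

(b -> (a -> d)) -> (b | d)
⇔ ~(b -> (a -> d)) | b | d   [eliminate ->]
⇔ ~(~b | (a -> d)) | b | d   [eliminate ->]
⇔ ~(~b | ~a | d) | b | d   [eliminate ->]
⇔ (~~b & ~~a & ~d) | b | d   [De Morgan]
⇔ (b & ~~a & ~d) | b | d   [double negation]
⇔ (b & a & ~d) | b | d   [double negation]
⇔ (b | b | d) & (a | b | d) & (~d | b | d)   [distribute | over &]
⇔ b | d   [simplify]

b | d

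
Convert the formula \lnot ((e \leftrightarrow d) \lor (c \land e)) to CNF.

\lnot ((e \leftrightarrow d) \lor (c \land e))
⇔ \lnot (((e \to d) \land (d \to e)) \lor (c \land e))   [eliminate \leftrightarrow]
⇔ \lnot (((\lnot e \lor d) \land (d \to e)) \lor (c \land e))   [eliminate \to]
⇔ \lnot (((\lnot e \lor d) \land (\lnot d \lor e)) \lor (c \land e))   [eliminate \to]
⇔ \lnot ((\lnot e \lor d) \land (\lnot d \lor e)) \land \lnot (c \land e)   [De Morgan]
⇔ (\lnot (\lnot e \lor d) \lor \lnot (\lnot d \lor e)) \land \lnot (c \land e)   [De Morgan]
⇔ ((\lnot \lnot e \land \lnot d) \lor \lnot (\lnot d \lor e)) \land \lnot (c \land e)   [De Morgan]
⇔ ((e \land \lnot d) \lor \lnot (\lnot d \lor e)) \land \lnot (c \land e)   [double negation]
⇔ ((e \land \lnot d) \lor (\lnot \lnot d \land \lnot e)) \land \lnot (c \land e)   [De Morgan]
⇔ ((e \land \lnot d) \lor (d \land \lnot e)) \land \lnot (c \land e)   [double negation]
⇔ ((e \land \lnot d) \lor (d \land \lnot e)) \land (\lnot c \lor \lnot e)   [De Morgan]
⇔ (e \lor d) \land (e \lor \lnot e) \land (\lnot d \lor d) \land (\lnot d \lor \lnot e) \land (\lnot c \lor \lnot e)   [distribute \lor over \land]
⇔ (e \lor d) \land (\lnot d \lor \lnot e) \land (\lnot c \lor \lnot e)   [simplify]

(e \lor d) \land (\lnot d \lor \lnot e) \land (\lnot c \lor \lnot e)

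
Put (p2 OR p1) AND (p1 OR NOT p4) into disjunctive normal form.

(p2 AND NOT p4) OR p1

(p2 OR p1) AND (p1 OR NOT p4)
≡ (p2 AND p1) OR (p2 AND NOT p4) OR (p1 AND p1) OR (p1 AND NOT p4)   [distribute AND over OR]
≡ (p2 AND NOT p4) OR p1   [simplify]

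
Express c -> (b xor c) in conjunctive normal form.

c -> (b xor c)
⇔ ~c | (b xor c)   — eliminate ->
⇔ ~c | ((b | c) & ~(b & c))   — expand xor
⇔ ~c | ((b | c) & (~b | ~c))   — De Morgan
⇔ (~c | b | c) & (~c | ~b | ~c)   — distribute | over &
⇔ ~c | ~b   — simplify

~c | ~b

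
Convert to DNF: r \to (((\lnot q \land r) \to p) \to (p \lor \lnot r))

\lnot r \lor (\lnot q \land r \land \lnot p) \lor p

r \to (((\lnot q \land r) \to p) \to (p \lor \lnot r))
= \lnot r \lor (((\lnot q \land r) \to p) \to (p \lor \lnot r))   (eliminate \to)
= \lnot r \lor \lnot ((\lnot q \land r) \to p) \lor p \lor \lnot r   (eliminate \to)
= \lnot r \lor \lnot (\lnot (\lnot q \land r) \lor p) \lor p \lor \lnot r   (eliminate \to)
= \lnot r \lor (\lnot \lnot (\lnot q \land r) \land \lnot p) \lor p \lor \lnot r   (De Morgan)
= \lnot r \lor (\lnot q \land r \land \lnot p) \lor p \lor \lnot r   (double negation)
= \lnot r \lor (\lnot q \land r \land \lnot p) \lor p   (simplify)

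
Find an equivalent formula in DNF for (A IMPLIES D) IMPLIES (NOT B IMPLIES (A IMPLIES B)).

(A IMPLIES D) IMPLIES (NOT B IMPLIES (A IMPLIES B))
≡ NOT (A IMPLIES D) OR (NOT B IMPLIES (A IMPLIES B))   [eliminate IMPLIES]
≡ NOT (NOT A OR D) OR (NOT B IMPLIES (A IMPLIES B))   [eliminate IMPLIES]
≡ NOT (NOT A OR D) OR NOT NOT B OR (A IMPLIES B)   [eliminate IMPLIES]
≡ NOT (NOT A OR D) OR NOT NOT B OR NOT A OR B   [eliminate IMPLIES]
≡ (NOT NOT A AND NOT D) OR NOT NOT B OR NOT A OR B   [De Morgan]
≡ (A AND NOT D) OR NOT NOT B OR NOT A OR B   [double negation]
≡ (A AND NOT D) OR B OR NOT A OR B   [double negation]
≡ (A AND NOT D) OR B OR NOT A   [simplify]

(A AND NOT D) OR B OR NOT A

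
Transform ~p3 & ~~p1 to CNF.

~p3 & p1

~p3 & ~~p1
⇔ ~p3 & p1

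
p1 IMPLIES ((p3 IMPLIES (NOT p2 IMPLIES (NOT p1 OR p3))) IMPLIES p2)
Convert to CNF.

(NOT p1 OR p3 OR p2) AND (NOT p1 OR NOT p3 OR p2)

p1 IMPLIES ((p3 IMPLIES (NOT p2 IMPLIES (NOT p1 OR p3))) IMPLIES p2)
≡ NOT p1 OR ((p3 IMPLIES (NOT p2 IMPLIES (NOT p1 OR p3))) IMPLIES p2)   — eliminate IMPLIES
≡ NOT p1 OR NOT (p3 IMPLIES (NOT p2 IMPLIES (NOT p1 OR p3))) OR p2   — eliminate IMPLIES
≡ NOT p1 OR NOT (NOT p3 OR (NOT p2 IMPLIES (NOT p1 OR p3))) OR p2   — eliminate IMPLIES
≡ NOT p1 OR NOT (NOT p3 OR NOT NOT p2 OR NOT p1 OR p3) OR p2   — eliminate IMPLIES
≡ NOT p1 OR (NOT NOT p3 AND NOT NOT NOT p2 AND NOT NOT p1 AND NOT p3) OR p2   — De Morgan
≡ NOT p1 OR (p3 AND NOT NOT NOT p2 AND NOT NOT p1 AND NOT p3) OR p2   — double negation
≡ NOT p1 OR (p3 AND NOT p2 AND NOT NOT p1 AND NOT p3) OR p2   — double negation
≡ NOT p1 OR (p3 AND NOT p2 AND p1 AND NOT p3) OR p2   — double negation
≡ (NOT p1 OR p3 OR p2) AND (NOT p1 OR NOT p2 OR p2) AND (NOT p1 OR p1 OR p2) AND (NOT p1 OR NOT p3 OR p2)   — distribute OR over AND
≡ (NOT p1 OR p3 OR p2) AND (NOT p1 OR NOT p3 OR p2)   — simplify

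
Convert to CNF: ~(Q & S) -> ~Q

S | ~Q

~(Q & S) -> ~Q
≡ ~~(Q & S) | ~Q   (eliminate ->)
≡ (Q & S) | ~Q   (double negation)
≡ (Q | ~Q) & (S | ~Q)   (distribute | over &)
≡ S | ~Q   (simplify)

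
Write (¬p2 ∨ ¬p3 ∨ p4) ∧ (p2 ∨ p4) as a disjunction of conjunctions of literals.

(¬p2 ∨ ¬p3 ∨ p4) ∧ (p2 ∨ p4)
⇔ (¬p2 ∧ p2) ∨ (¬p2 ∧ p4) ∨ (¬p3 ∧ p2) ∨ (¬p3 ∧ p4) ∨ (p4 ∧ p2) ∨ (p4 ∧ p4)   [distribute ∧ over ∨]
⇔ (¬p3 ∧ p2) ∨ p4   [simplify]

(¬p3 ∧ p2) ∨ p4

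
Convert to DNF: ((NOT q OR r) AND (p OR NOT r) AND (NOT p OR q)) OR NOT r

(r AND p AND q) OR NOT r

((NOT q OR r) AND (p OR NOT r) AND (NOT p OR q)) OR NOT r
≡ (NOT q AND p AND NOT p) OR (NOT q AND p AND q) OR (NOT q AND NOT r AND NOT p) OR (NOT q AND NOT r AND q) OR (r AND p AND NOT p) OR (r AND p AND q) OR (r AND NOT r AND NOT p) OR (r AND NOT r AND q) OR NOT r
≡ (r AND p AND q) OR NOT r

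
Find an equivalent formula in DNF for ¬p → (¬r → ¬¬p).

p ∨ r

¬p → (¬r → ¬¬p)
⇔ ¬¬p ∨ (¬r → ¬¬p)   — eliminate →
⇔ ¬¬p ∨ ¬¬r ∨ ¬¬p   — eliminate →
⇔ p ∨ ¬¬r ∨ ¬¬p   — double negation
⇔ p ∨ r ∨ ¬¬p   — double negation
⇔ p ∨ r ∨ p   — double negation
⇔ p ∨ r   — simplify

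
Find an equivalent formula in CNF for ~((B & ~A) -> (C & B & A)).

B & ~A

~((B & ~A) -> (C & B & A))
≡ ~(~(B & ~A) | (C & B & A))
≡ ~~(B & ~A) & ~(C & B & A)
≡ B & ~A & ~(C & B & A)
≡ B & ~A & (~C | ~B | ~A)
≡ B & ~A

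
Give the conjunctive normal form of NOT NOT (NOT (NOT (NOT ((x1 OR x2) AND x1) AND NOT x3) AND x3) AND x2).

NOT x3 AND x2

NOT NOT (NOT (NOT (NOT ((x1 OR x2) AND x1) AND NOT x3) AND x3) AND x2)
≡ NOT (NOT (NOT ((x1 OR x2) AND x1) AND NOT x3) AND x3) AND x2   [double negation]
≡ (NOT NOT (NOT ((x1 OR x2) AND x1) AND NOT x3) OR NOT x3) AND x2   [De Morgan]
≡ ((NOT ((x1 OR x2) AND x1) AND NOT x3) OR NOT x3) AND x2   [double negation]
≡ (((NOT (x1 OR x2) OR NOT x1) AND NOT x3) OR NOT x3) AND x2   [De Morgan]
≡ ((((NOT x1 AND NOT x2) OR NOT x1) AND NOT x3) OR NOT x3) AND x2   [De Morgan]
≡ (NOT x1 OR NOT x1 OR NOT x3) AND (NOT x2 OR NOT x1 OR NOT x3) AND (NOT x3 OR NOT x3) AND x2   [distribute OR over AND]
≡ NOT x3 AND x2   [simplify]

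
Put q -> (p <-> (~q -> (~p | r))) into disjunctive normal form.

q -> (p <-> (~q -> (~p | r)))
⇔ ~q | (p <-> (~q -> (~p | r)))   [eliminate ->]
⇔ ~q | ((p -> (~q -> (~p | r))) & ((~q -> (~p | r)) -> p))   [eliminate <->]
⇔ ~q | ((~p | (~q -> (~p | r))) & ((~q -> (~p | r)) -> p))   [eliminate ->]
⇔ ~q | ((~p | ~~q | ~p | r) & ((~q -> (~p | r)) -> p))   [eliminate ->]
⇔ ~q | ((~p | ~~q | ~p | r) & (~(~q -> (~p | r)) | p))   [eliminate ->]
⇔ ~q | ((~p | ~~q | ~p | r) & (~(~~q | ~p | r) | p))   [eliminate ->]
⇔ ~q | ((~p | q | ~p | r) & (~(~~q | ~p | r) | p))   [double negation]
⇔ ~q | ((~p | q | ~p | r) & ((~~~q & ~~p & ~r) | p))   [De Morgan]
⇔ ~q | ((~p | q | ~p | r) & ((~q & ~~p & ~r) | p))   [double negation]
⇔ ~q | ((~p | q | ~p | r) & ((~q & p & ~r) | p))   [double negation]
⇔ ~q | (~p & ~q & p & ~r) | (~p & p) | (q & ~q & p & ~r) | (q & p) | (~p & ~q & p & ~r) | (~p & p) | (r & ~q & p & ~r) | (r & p)   [distribute & over |]
⇔ ~q | (q & p) | (r & p)   [simplify]

~q | (q & p) | (r & p)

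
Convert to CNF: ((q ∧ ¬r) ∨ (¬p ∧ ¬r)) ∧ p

((q ∧ ¬r) ∨ (¬p ∧ ¬r)) ∧ p
= (q ∨ ¬p) ∧ (q ∨ ¬r) ∧ (¬r ∨ ¬p) ∧ (¬r ∨ ¬r) ∧ p   — distribute ∨ over ∧
= (q ∨ ¬p) ∧ ¬r ∧ p   — simplify

(q ∨ ¬p) ∧ ¬r ∧ p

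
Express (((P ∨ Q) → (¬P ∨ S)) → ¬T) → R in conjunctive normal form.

(((P ∨ Q) → (¬P ∨ S)) → ¬T) → R
= ¬(((P ∨ Q) → (¬P ∨ S)) → ¬T) ∨ R   [eliminate →]
= ¬(¬((P ∨ Q) → (¬P ∨ S)) ∨ ¬T) ∨ R   [eliminate →]
= ¬(¬(¬(P ∨ Q) ∨ ¬P ∨ S) ∨ ¬T) ∨ R   [eliminate →]
= (¬¬(¬(P ∨ Q) ∨ ¬P ∨ S) ∧ ¬¬T) ∨ R   [De Morgan]
= ((¬(P ∨ Q) ∨ ¬P ∨ S) ∧ ¬¬T) ∨ R   [double negation]
= (((¬P ∧ ¬Q) ∨ ¬P ∨ S) ∧ ¬¬T) ∨ R   [De Morgan]
= (((¬P ∧ ¬Q) ∨ ¬P ∨ S) ∧ T) ∨ R   [double negation]
= (¬P ∨ ¬P ∨ S ∨ R) ∧ (¬Q ∨ ¬P ∨ S ∨ R) ∧ (T ∨ R)   [distribute ∨ over ∧]
= (¬P ∨ S ∨ R) ∧ (T ∨ R)   [simplify]

(¬P ∨ S ∨ R) ∧ (T ∨ R)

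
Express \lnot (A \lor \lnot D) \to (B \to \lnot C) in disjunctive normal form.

\lnot (A \lor \lnot D) \to (B \to \lnot C)
≡ \lnot \lnot (A \lor \lnot D) \lor (B \to \lnot C)   [eliminate \to]
≡ \lnot \lnot (A \lor \lnot D) \lor \lnot B \lor \lnot C   [eliminate \to]
≡ A \lor \lnot D \lor \lnot B \lor \lnot C   [double negation]

A \lor \lnot D \lor \lnot B \lor \lnot C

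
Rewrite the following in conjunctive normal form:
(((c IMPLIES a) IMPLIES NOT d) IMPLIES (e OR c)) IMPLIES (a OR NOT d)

(c OR NOT d OR a) AND (NOT e OR a OR NOT d) AND (NOT c OR a OR NOT d)

(((c IMPLIES a) IMPLIES NOT d) IMPLIES (e OR c)) IMPLIES (a OR NOT d)
≡ NOT (((c IMPLIES a) IMPLIES NOT d) IMPLIES (e OR c)) OR a OR NOT d   — eliminate IMPLIES
≡ NOT (NOT ((c IMPLIES a) IMPLIES NOT d) OR e OR c) OR a OR NOT d   — eliminate IMPLIES
≡ NOT (NOT (NOT (c IMPLIES a) OR NOT d) OR e OR c) OR a OR NOT d   — eliminate IMPLIES
≡ NOT (NOT (NOT (NOT c OR a) OR NOT d) OR e OR c) OR a OR NOT d   — eliminate IMPLIES
≡ (NOT NOT (NOT (NOT c OR a) OR NOT d) AND NOT e AND NOT c) OR a OR NOT d   — De Morgan
≡ ((NOT (NOT c OR a) OR NOT d) AND NOT e AND NOT c) OR a OR NOT d   — double negation
≡ (((NOT NOT c AND NOT a) OR NOT d) AND NOT e AND NOT c) OR a OR NOT d   — De Morgan
≡ (((c AND NOT a) OR NOT d) AND NOT e AND NOT c) OR a OR NOT d   — double negation
≡ (c OR NOT d OR a OR NOT d) AND (NOT a OR NOT d OR a OR NOT d) AND (NOT e OR a OR NOT d) AND (NOT c OR a OR NOT d)   — distribute OR over AND
≡ (c OR NOT d OR a) AND (NOT e OR a OR NOT d) AND (NOT c OR a OR NOT d)   — simplify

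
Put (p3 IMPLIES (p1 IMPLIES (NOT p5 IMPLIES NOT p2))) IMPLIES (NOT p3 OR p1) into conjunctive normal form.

p1 OR NOT p3

(p3 IMPLIES (p1 IMPLIES (NOT p5 IMPLIES NOT p2))) IMPLIES (NOT p3 OR p1)
≡ NOT (p3 IMPLIES (p1 IMPLIES (NOT p5 IMPLIES NOT p2))) OR NOT p3 OR p1
≡ NOT (NOT p3 OR (p1 IMPLIES (NOT p5 IMPLIES NOT p2))) OR NOT p3 OR p1
≡ NOT (NOT p3 OR NOT p1 OR (NOT p5 IMPLIES NOT p2)) OR NOT p3 OR p1
≡ NOT (NOT p3 OR NOT p1 OR NOT NOT p5 OR NOT p2) OR NOT p3 OR p1
≡ (NOT NOT p3 AND NOT NOT p1 AND NOT NOT NOT p5 AND NOT NOT p2) OR NOT p3 OR p1
≡ (p3 AND NOT NOT p1 AND NOT NOT NOT p5 AND NOT NOT p2) OR NOT p3 OR p1
≡ (p3 AND p1 AND NOT NOT NOT p5 AND NOT NOT p2) OR NOT p3 OR p1
≡ (p3 AND p1 AND NOT p5 AND NOT NOT p2) OR NOT p3 OR p1
≡ (p3 AND p1 AND NOT p5 AND p2) OR NOT p3 OR p1
≡ (p3 OR NOT p3 OR p1) AND (p1 OR NOT p3 OR p1) AND (NOT p5 OR NOT p3 OR p1) AND (p2 OR NOT p3 OR p1)
≡ p1 OR NOT p3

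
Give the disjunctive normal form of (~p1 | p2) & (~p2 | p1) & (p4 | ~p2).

(~p1 | p2) & (~p2 | p1) & (p4 | ~p2)
≡ (~p1 & ~p2 & p4) | (~p1 & ~p2 & ~p2) | (~p1 & p1 & p4) | (~p1 & p1 & ~p2) | (p2 & ~p2 & p4) | (p2 & ~p2 & ~p2) | (p2 & p1 & p4) | (p2 & p1 & ~p2)   — distribute & over |
≡ (~p1 & ~p2) | (p2 & p1 & p4)   — simplify

(~p1 & ~p2) | (p2 & p1 & p4)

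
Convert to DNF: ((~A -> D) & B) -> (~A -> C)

(~A & ~D) | ~B | A | C

((~A -> D) & B) -> (~A -> C)
= ~((~A -> D) & B) | (~A -> C)   [eliminate ->]
= ~((~~A | D) & B) | (~A -> C)   [eliminate ->]
= ~((~~A | D) & B) | ~~A | C   [eliminate ->]
= ~(~~A | D) | ~B | ~~A | C   [De Morgan]
= (~~~A & ~D) | ~B | ~~A | C   [De Morgan]
= (~A & ~D) | ~B | ~~A | C   [double negation]
= (~A & ~D) | ~B | A | C   [double negation]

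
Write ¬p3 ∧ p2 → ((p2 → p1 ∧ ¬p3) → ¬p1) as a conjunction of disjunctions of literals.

p3 ∨ ¬p2 ∨ ¬p1

¬p3 ∧ p2 → ((p2 → p1 ∧ ¬p3) → ¬p1)
≡ ¬(¬p3 ∧ p2) ∨ ((p2 → p1 ∧ ¬p3) → ¬p1)   — eliminate →
≡ ¬(¬p3 ∧ p2) ∨ ¬(p2 → p1 ∧ ¬p3) ∨ ¬p1   — eliminate →
≡ ¬(¬p3 ∧ p2) ∨ ¬(¬p2 ∨ p1 ∧ ¬p3) ∨ ¬p1   — eliminate →
≡ ¬¬p3 ∨ ¬p2 ∨ ¬(¬p2 ∨ p1 ∧ ¬p3) ∨ ¬p1   — De Morgan
≡ p3 ∨ ¬p2 ∨ ¬(¬p2 ∨ p1 ∧ ¬p3) ∨ ¬p1   — double negation
≡ p3 ∨ ¬p2 ∨ ¬¬p2 ∧ ¬(p1 ∧ ¬p3) ∨ ¬p1   — De Morgan
≡ p3 ∨ ¬p2 ∨ p2 ∧ ¬(p1 ∧ ¬p3) ∨ ¬p1   — double negation
≡ p3 ∨ ¬p2 ∨ p2 ∧ (¬p1 ∨ ¬¬p3) ∨ ¬p1   — De Morgan
≡ p3 ∨ ¬p2 ∨ p2 ∧ (¬p1 ∨ p3) ∨ ¬p1   — double negation
≡ (p3 ∨ ¬p2 ∨ p2 ∨ ¬p1) ∧ (p3 ∨ ¬p2 ∨ ¬p1 ∨ p3 ∨ ¬p1)   — distribute ∨ over ∧
≡ p3 ∨ ¬p2 ∨ ¬p1   — simplify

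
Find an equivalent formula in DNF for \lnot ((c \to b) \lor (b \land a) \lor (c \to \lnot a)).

\lnot ((c \to b) \lor (b \land a) \lor (c \to \lnot a))
≡ \lnot (\lnot c \lor b \lor (b \land a) \lor (c \to \lnot a))   — eliminate \to
≡ \lnot (\lnot c \lor b \lor (b \land a) \lor \lnot c \lor \lnot a)   — eliminate \to
≡ \lnot \lnot c \land \lnot b \land \lnot (b \land a) \land \lnot \lnot c \land \lnot \lnot a   — De Morgan
≡ c \land \lnot b \land \lnot (b \land a) \land \lnot \lnot c \land \lnot \lnot a   — double negation
≡ c \land \lnot b \land (\lnot b \lor \lnot a) \land \lnot \lnot c \land \lnot \lnot a   — De Morgan
≡ c \land \lnot b \land (\lnot b \lor \lnot a) \land c \land \lnot \lnot a   — double negation
≡ c \land \lnot b \land (\lnot b \lor \lnot a) \land c \land a   — double negation
≡ (c \land \lnot b \land \lnot b \land c \land a) \lor (c \land \lnot b \land \lnot a \land c \land a)   — distribute \land over \lor
≡ c \land \lnot b \land a   — simplify

c \land \lnot b \land a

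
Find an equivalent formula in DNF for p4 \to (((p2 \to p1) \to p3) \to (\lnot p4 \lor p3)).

\lnot p4 \lor (\lnot p2 \land \lnot p3) \lor (p1 \land \lnot p3) \lor p3

p4 \to (((p2 \to p1) \to p3) \to (\lnot p4 \lor p3))
= \lnot p4 \lor (((p2 \to p1) \to p3) \to (\lnot p4 \lor p3))   (eliminate \to)
= \lnot p4 \lor \lnot ((p2 \to p1) \to p3) \lor \lnot p4 \lor p3   (eliminate \to)
= \lnot p4 \lor \lnot (\lnot (p2 \to p1) \lor p3) \lor \lnot p4 \lor p3   (eliminate \to)
= \lnot p4 \lor \lnot (\lnot (\lnot p2 \lor p1) \lor p3) \lor \lnot p4 \lor p3   (eliminate \to)
= \lnot p4 \lor (\lnot \lnot (\lnot p2 \lor p1) \land \lnot p3) \lor \lnot p4 \lor p3   (De Morgan)
= \lnot p4 \lor ((\lnot p2 \lor p1) \land \lnot p3) \lor \lnot p4 \lor p3   (double negation)
= \lnot p4 \lor (\lnot p2 \land \lnot p3) \lor (p1 \land \lnot p3) \lor \lnot p4 \lor p3   (distribute \land over \lor)
= \lnot p4 \lor (\lnot p2 \land \lnot p3) \lor (p1 \land \lnot p3) \lor p3   (simplify)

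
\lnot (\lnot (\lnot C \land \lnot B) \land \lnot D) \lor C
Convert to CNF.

\lnot (\lnot (\lnot C \land \lnot B) \land \lnot D) \lor C
= \lnot \lnot (\lnot C \land \lnot B) \lor \lnot \lnot D \lor C   [De Morgan]
= (\lnot C \land \lnot B) \lor \lnot \lnot D \lor C   [double negation]
= (\lnot C \land \lnot B) \lor D \lor C   [double negation]
= (\lnot C \lor D \lor C) \land (\lnot B \lor D \lor C)   [distribute \lor over \land]
= \lnot B \lor D \lor C   [simplify]

\lnot B \lor D \lor C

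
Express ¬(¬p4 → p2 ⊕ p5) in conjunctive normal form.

¬p4 ∧ (¬p2 ∨ p5) ∧ (¬p5 ∨ p2)

¬(¬p4 → p2 ⊕ p5)
≡ ¬(¬¬p4 ∨ (p2 ⊕ p5))   — eliminate →
≡ ¬(¬¬p4 ∨ (p2 ∨ p5) ∧ ¬(p2 ∧ p5))   — expand ⊕
≡ ¬¬¬p4 ∧ ¬((p2 ∨ p5) ∧ ¬(p2 ∧ p5))   — De Morgan
≡ ¬p4 ∧ ¬((p2 ∨ p5) ∧ ¬(p2 ∧ p5))   — double negation
≡ ¬p4 ∧ (¬(p2 ∨ p5) ∨ ¬¬(p2 ∧ p5))   — De Morgan
≡ ¬p4 ∧ (¬p2 ∧ ¬p5 ∨ ¬¬(p2 ∧ p5))   — De Morgan
≡ ¬p4 ∧ (¬p2 ∧ ¬p5 ∨ p2 ∧ p5)   — double negation
≡ ¬p4 ∧ (¬p2 ∨ p2) ∧ (¬p2 ∨ p5) ∧ (¬p5 ∨ p2) ∧ (¬p5 ∨ p5)   — distribute ∨ over ∧
≡ ¬p4 ∧ (¬p2 ∨ p5) ∧ (¬p5 ∨ p2)   — simplify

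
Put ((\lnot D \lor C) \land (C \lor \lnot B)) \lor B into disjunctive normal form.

((\lnot D \lor C) \land (C \lor \lnot B)) \lor B
≡ (\lnot D \land C) \lor (\lnot D \land \lnot B) \lor (C \land C) \lor (C \land \lnot B) \lor B   [distribute \land over \lor]
≡ (\lnot D \land \lnot B) \lor C \lor B   [simplify]

(\lnot D \land \lnot B) \lor C \lor B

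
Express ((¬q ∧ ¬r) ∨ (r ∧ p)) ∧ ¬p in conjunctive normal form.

(¬q ∨ r) ∧ (¬q ∨ p) ∧ (¬r ∨ p) ∧ ¬p

((¬q ∧ ¬r) ∨ (r ∧ p)) ∧ ¬p
≡ (¬q ∨ r) ∧ (¬q ∨ p) ∧ (¬r ∨ r) ∧ (¬r ∨ p) ∧ ¬p   (distribute ∨ over ∧)
≡ (¬q ∨ r) ∧ (¬q ∨ p) ∧ (¬r ∨ p) ∧ ¬p   (simplify)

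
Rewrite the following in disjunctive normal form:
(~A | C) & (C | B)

(~A & B) | C

(~A | C) & (C | B)
≡ (~A & C) | (~A & B) | (C & C) | (C & B)   (distribute & over |)
≡ (~A & B) | C   (simplify)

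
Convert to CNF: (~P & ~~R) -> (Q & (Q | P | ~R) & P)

(~P & ~~R) -> (Q & (Q | P | ~R) & P)
≡ ~(~P & ~~R) | (Q & (Q | P | ~R) & P)   — eliminate ->
≡ ~~P | ~~~R | (Q & (Q | P | ~R) & P)   — De Morgan
≡ P | ~~~R | (Q & (Q | P | ~R) & P)   — double negation
≡ P | ~R | (Q & (Q | P | ~R) & P)   — double negation
≡ (P | ~R | Q) & (P | ~R | Q | P | ~R) & (P | ~R | P)   — distribute | over &
≡ P | ~R   — simplify

P | ~R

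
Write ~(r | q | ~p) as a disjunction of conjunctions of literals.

~r & ~q & p

~(r | q | ~p)
⇔ ~r & ~q & ~~p   (De Morgan)
⇔ ~r & ~q & p   (double negation)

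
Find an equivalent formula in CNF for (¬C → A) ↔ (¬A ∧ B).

(¬C ∨ B) ∧ ¬A ∧ (A ∨ ¬B ∨ C)

(¬C → A) ↔ (¬A ∧ B)
≡ ((¬C → A) → (¬A ∧ B)) ∧ ((¬A ∧ B) → (¬C → A))   [eliminate ↔]
≡ (¬(¬C → A) ∨ (¬A ∧ B)) ∧ ((¬A ∧ B) → (¬C → A))   [eliminate →]
≡ (¬(¬¬C ∨ A) ∨ (¬A ∧ B)) ∧ ((¬A ∧ B) → (¬C → A))   [eliminate →]
≡ (¬(¬¬C ∨ A) ∨ (¬A ∧ B)) ∧ (¬(¬A ∧ B) ∨ (¬C → A))   [eliminate →]
≡ (¬(¬¬C ∨ A) ∨ (¬A ∧ B)) ∧ (¬(¬A ∧ B) ∨ ¬¬C ∨ A)   [eliminate →]
≡ ((¬¬¬C ∧ ¬A) ∨ (¬A ∧ B)) ∧ (¬(¬A ∧ B) ∨ ¬¬C ∨ A)   [De Morgan]
≡ ((¬C ∧ ¬A) ∨ (¬A ∧ B)) ∧ (¬(¬A ∧ B) ∨ ¬¬C ∨ A)   [double negation]
≡ ((¬C ∧ ¬A) ∨ (¬A ∧ B)) ∧ (¬¬A ∨ ¬B ∨ ¬¬C ∨ A)   [De Morgan]
≡ ((¬C ∧ ¬A) ∨ (¬A ∧ B)) ∧ (A ∨ ¬B ∨ ¬¬C ∨ A)   [double negation]
≡ ((¬C ∧ ¬A) ∨ (¬A ∧ B)) ∧ (A ∨ ¬B ∨ C ∨ A)   [double negation]
≡ (¬C ∨ ¬A) ∧ (¬C ∨ B) ∧ (¬A ∨ ¬A) ∧ (¬A ∨ B) ∧ (A ∨ ¬B ∨ C ∨ A)   [distribute ∨ over ∧]
≡ (¬C ∨ B) ∧ ¬A ∧ (A ∨ ¬B ∨ C)   [simplify]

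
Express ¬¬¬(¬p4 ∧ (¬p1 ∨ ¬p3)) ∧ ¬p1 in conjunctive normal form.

(p4 ∨ p1) ∧ (p4 ∨ p3) ∧ ¬p1

¬¬¬(¬p4 ∧ (¬p1 ∨ ¬p3)) ∧ ¬p1
= ¬(¬p4 ∧ (¬p1 ∨ ¬p3)) ∧ ¬p1   [double negation]
= (¬¬p4 ∨ ¬(¬p1 ∨ ¬p3)) ∧ ¬p1   [De Morgan]
= (p4 ∨ ¬(¬p1 ∨ ¬p3)) ∧ ¬p1   [double negation]
= (p4 ∨ (¬¬p1 ∧ ¬¬p3)) ∧ ¬p1   [De Morgan]
= (p4 ∨ (p1 ∧ ¬¬p3)) ∧ ¬p1   [double negation]
= (p4 ∨ (p1 ∧ p3)) ∧ ¬p1   [double negation]
= (p4 ∨ p1) ∧ (p4 ∨ p3) ∧ ¬p1   [distribute ∨ over ∧]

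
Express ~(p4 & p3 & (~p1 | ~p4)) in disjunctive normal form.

~(p4 & p3 & (~p1 | ~p4))
= ~p4 | ~p3 | ~(~p1 | ~p4)   — De Morgan
= ~p4 | ~p3 | (~~p1 & ~~p4)   — De Morgan
= ~p4 | ~p3 | (p1 & ~~p4)   — double negation
= ~p4 | ~p3 | (p1 & p4)   — double negation

~p4 | ~p3 | (p1 & p4)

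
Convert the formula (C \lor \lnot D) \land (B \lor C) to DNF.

C \lor (\lnot D \land B)

(C \lor \lnot D) \land (B \lor C)
≡ (C \land B) \lor (C \land C) \lor (\lnot D \land B) \lor (\lnot D \land C)   [distribute \land over \lor]
≡ C \lor (\lnot D \land B)   [simplify]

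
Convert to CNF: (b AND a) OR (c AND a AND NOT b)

(b OR c) AND a

(b AND a) OR (c AND a AND NOT b)
= (b OR c) AND (b OR a) AND (b OR NOT b) AND (a OR c) AND (a OR a) AND (a OR NOT b)
= (b OR c) AND a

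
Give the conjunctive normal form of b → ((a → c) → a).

¬b ∨ a

b → ((a → c) → a)
⇔ ¬b ∨ ((a → c) → a)   [eliminate →]
⇔ ¬b ∨ ¬(a → c) ∨ a   [eliminate →]
⇔ ¬b ∨ ¬(¬a ∨ c) ∨ a   [eliminate →]
⇔ ¬b ∨ (¬¬a ∧ ¬c) ∨ a   [De Morgan]
⇔ ¬b ∨ (a ∧ ¬c) ∨ a   [double negation]
⇔ (¬b ∨ a ∨ a) ∧ (¬b ∨ ¬c ∨ a)   [distribute ∨ over ∧]
⇔ ¬b ∨ a   [simplify]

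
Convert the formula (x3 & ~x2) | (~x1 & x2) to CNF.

(x3 & ~x2) | (~x1 & x2)
≡ (x3 | ~x1) & (x3 | x2) & (~x2 | ~x1) & (~x2 | x2)   — distribute | over &
≡ (x3 | ~x1) & (x3 | x2) & (~x2 | ~x1)   — simplify

(x3 | ~x1) & (x3 | x2) & (~x2 | ~x1)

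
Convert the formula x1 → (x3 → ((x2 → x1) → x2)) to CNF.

x1 → (x3 → ((x2 → x1) → x2))
⇔ ¬x1 ∨ (x3 → ((x2 → x1) → x2))   [eliminate →]
⇔ ¬x1 ∨ ¬x3 ∨ ((x2 → x1) → x2)   [eliminate →]
⇔ ¬x1 ∨ ¬x3 ∨ ¬(x2 → x1) ∨ x2   [eliminate →]
⇔ ¬x1 ∨ ¬x3 ∨ ¬(¬x2 ∨ x1) ∨ x2   [eliminate →]
⇔ ¬x1 ∨ ¬x3 ∨ (¬¬x2 ∧ ¬x1) ∨ x2   [De Morgan]
⇔ ¬x1 ∨ ¬x3 ∨ (x2 ∧ ¬x1) ∨ x2   [double negation]
⇔ (¬x1 ∨ ¬x3 ∨ x2 ∨ x2) ∧ (¬x1 ∨ ¬x3 ∨ ¬x1 ∨ x2)   [distribute ∨ over ∧]
⇔ ¬x1 ∨ ¬x3 ∨ x2   [simplify]

¬x1 ∨ ¬x3 ∨ x2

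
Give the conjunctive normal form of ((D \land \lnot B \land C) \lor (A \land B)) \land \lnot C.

((D \land \lnot B \land C) \lor (A \land B)) \land \lnot C
= (D \lor A) \land (D \lor B) \land (\lnot B \lor A) \land (\lnot B \lor B) \land (C \lor A) \land (C \lor B) \land \lnot C   [distribute \lor over \land]
= (D \lor A) \land (D \lor B) \land (\lnot B \lor A) \land (C \lor A) \land (C \lor B) \land \lnot C   [simplify]

(D \lor A) \land (D \lor B) \land (\lnot B \lor A) \land (C \lor A) \land (C \lor B) \land \lnot C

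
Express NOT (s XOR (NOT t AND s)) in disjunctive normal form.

NOT s OR (NOT t AND s)

NOT (s XOR (NOT t AND s))
≡ NOT ((s AND NOT (NOT t AND s)) OR (NOT s AND NOT t AND s))   [expand XOR]
≡ NOT (s AND NOT (NOT t AND s)) AND NOT (NOT s AND NOT t AND s)   [De Morgan]
≡ (NOT s OR NOT NOT (NOT t AND s)) AND NOT (NOT s AND NOT t AND s)   [De Morgan]
≡ (NOT s OR (NOT t AND s)) AND NOT (NOT s AND NOT t AND s)   [double negation]
≡ (NOT s OR (NOT t AND s)) AND (NOT NOT s OR NOT NOT t OR NOT s)   [De Morgan]
≡ (NOT s OR (NOT t AND s)) AND (s OR NOT NOT t OR NOT s)   [double negation]
≡ (NOT s OR (NOT t AND s)) AND (s OR t OR NOT s)   [double negation]
≡ (NOT s AND s) OR (NOT s AND t) OR (NOT s AND NOT s) OR (NOT t AND s AND s) OR (NOT t AND s AND t) OR (NOT t AND s AND NOT s)   [distribute AND over OR]
≡ NOT s OR (NOT t AND s)   [simplify]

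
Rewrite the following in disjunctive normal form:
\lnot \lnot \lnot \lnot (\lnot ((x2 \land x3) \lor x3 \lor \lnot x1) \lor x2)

(\lnot x3 \land x1) \lor x2

\lnot \lnot \lnot \lnot (\lnot ((x2 \land x3) \lor x3 \lor \lnot x1) \lor x2)
≡ \lnot \lnot (\lnot ((x2 \land x3) \lor x3 \lor \lnot x1) \lor x2)   (double negation)
≡ \lnot ((x2 \land x3) \lor x3 \lor \lnot x1) \lor x2   (double negation)
≡ (\lnot (x2 \land x3) \land \lnot x3 \land \lnot \lnot x1) \lor x2   (De Morgan)
≡ ((\lnot x2 \lor \lnot x3) \land \lnot x3 \land \lnot \lnot x1) \lor x2   (De Morgan)
≡ ((\lnot x2 \lor \lnot x3) \land \lnot x3 \land x1) \lor x2   (double negation)
≡ (\lnot x2 \land \lnot x3 \land x1) \lor (\lnot x3 \land \lnot x3 \land x1) \lor x2   (distribute \land over \lor)
≡ (\lnot x3 \land x1) \lor x2   (simplify)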